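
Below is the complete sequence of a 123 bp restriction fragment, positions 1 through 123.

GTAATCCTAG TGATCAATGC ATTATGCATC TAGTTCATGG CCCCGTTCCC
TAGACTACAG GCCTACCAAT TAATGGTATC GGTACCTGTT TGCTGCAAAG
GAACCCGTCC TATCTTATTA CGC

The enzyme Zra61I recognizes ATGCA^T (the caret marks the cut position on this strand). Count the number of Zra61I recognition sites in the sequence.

ATGCAT occurs starting at positions 17, 24.
Zra61I cuts at 2 sites.

2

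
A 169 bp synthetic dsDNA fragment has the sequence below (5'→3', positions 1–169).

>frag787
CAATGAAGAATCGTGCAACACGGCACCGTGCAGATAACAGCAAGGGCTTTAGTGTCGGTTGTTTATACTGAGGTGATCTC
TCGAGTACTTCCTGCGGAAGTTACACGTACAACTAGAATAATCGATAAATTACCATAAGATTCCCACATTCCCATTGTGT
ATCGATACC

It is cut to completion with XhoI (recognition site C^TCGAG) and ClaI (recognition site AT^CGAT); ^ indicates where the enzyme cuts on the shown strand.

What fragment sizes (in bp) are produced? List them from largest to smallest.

The XhoI site (CTCGAG) starts at position 80.
XhoI cuts after the first base of each site, so after position 80.
ClaI sites (ATCGAT) start at positions 121, 161.
ClaI cuts after base 2 of each site, so after positions 122, 162.
Combined cut positions: 80, 122, 162.
Linear molecule, 3 cuts → 4 fragments:
  1–80 → 80 bp
  81–122 → 42 bp
  123–162 → 40 bp
  163–169 → 7 bp
Sorted largest to smallest: 80, 42, 40, 7 bp.

80, 42, 40, 7 bp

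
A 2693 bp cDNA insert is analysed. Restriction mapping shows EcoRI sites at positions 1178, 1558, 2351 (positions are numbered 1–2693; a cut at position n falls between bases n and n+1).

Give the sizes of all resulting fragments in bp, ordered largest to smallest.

1178, 793, 380, 342 bp

Linear molecule, 3 cuts → 4 fragments:
  1178 − 0 = 1178 bp
  1558 − 1178 = 380 bp
  2351 − 1558 = 793 bp
  2693 − 2351 = 342 bp
Sorted largest to smallest: 1178, 793, 380, 342 bp.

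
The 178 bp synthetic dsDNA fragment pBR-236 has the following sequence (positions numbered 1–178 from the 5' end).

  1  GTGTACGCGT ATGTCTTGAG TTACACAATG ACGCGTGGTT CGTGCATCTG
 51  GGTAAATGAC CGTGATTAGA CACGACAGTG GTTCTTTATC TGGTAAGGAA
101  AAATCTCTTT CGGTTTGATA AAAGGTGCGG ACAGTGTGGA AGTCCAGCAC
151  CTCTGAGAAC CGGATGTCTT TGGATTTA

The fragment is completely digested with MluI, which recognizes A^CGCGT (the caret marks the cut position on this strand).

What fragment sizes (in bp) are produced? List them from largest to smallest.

MluI sites (ACGCGT) start at positions 5, 31.
MluI cuts after the first base of each site, so after positions 5, 31.
Linear molecule, 2 cuts → 3 fragments:
  1–5 → 5 bp
  6–31 → 26 bp
  32–178 → 147 bp
Sorted largest to smallest: 147, 26, 5 bp.

147, 26, 5 bp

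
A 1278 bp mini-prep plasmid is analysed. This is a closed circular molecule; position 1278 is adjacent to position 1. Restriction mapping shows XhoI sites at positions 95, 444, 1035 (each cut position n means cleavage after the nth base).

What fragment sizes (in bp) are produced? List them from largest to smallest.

Circular molecule, 3 cuts → 3 fragments:
  444 − 95 = 349 bp
  1035 − 444 = 591 bp
  wrap: 1278 − 1035 + 95 = 338 bp
Sorted largest to smallest: 591, 349, 338 bp.

591, 349, 338 bp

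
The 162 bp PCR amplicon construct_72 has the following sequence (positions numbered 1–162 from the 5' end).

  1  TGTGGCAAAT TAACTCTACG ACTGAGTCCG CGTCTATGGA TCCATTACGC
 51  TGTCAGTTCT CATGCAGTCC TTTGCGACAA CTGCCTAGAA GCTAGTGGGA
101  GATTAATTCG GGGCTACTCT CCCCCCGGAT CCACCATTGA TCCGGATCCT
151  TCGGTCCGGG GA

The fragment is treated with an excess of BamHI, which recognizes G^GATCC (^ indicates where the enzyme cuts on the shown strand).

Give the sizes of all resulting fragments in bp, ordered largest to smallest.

BamHI sites (GGATCC) start at positions 38, 127, 144.
BamHI cuts after the first base of each site, so after positions 38, 127, 144.
Linear molecule, 3 cuts → 4 fragments:
  1–38 → 38 bp
  39–127 → 89 bp
  128–144 → 17 bp
  145–162 → 18 bp
Sorted largest to smallest: 89, 38, 18, 17 bp.

89, 38, 18, 17 bp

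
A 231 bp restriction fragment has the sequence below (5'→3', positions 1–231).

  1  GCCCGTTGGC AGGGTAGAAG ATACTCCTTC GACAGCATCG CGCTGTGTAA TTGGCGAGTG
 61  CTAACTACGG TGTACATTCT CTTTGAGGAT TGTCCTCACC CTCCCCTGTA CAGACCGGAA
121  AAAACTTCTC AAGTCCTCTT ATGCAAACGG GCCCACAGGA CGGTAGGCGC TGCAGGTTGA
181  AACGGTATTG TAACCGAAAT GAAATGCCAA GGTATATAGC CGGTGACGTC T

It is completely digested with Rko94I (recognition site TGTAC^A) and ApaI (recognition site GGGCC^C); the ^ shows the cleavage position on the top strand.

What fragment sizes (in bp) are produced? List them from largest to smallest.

78, 75, 42, 36 bp

Rko94I sites (TGTACA) start at positions 71, 107.
Rko94I cuts after base 5 of each site (before the last base), so after positions 75, 111.
The ApaI site (GGGCCC) starts at position 149.
ApaI cuts after base 5 of each site (before the last base), so after position 153.
Combined cut positions: 75, 111, 153.
Linear molecule, 3 cuts → 4 fragments:
  1–75 → 75 bp
  76–111 → 36 bp
  112–153 → 42 bp
  154–231 → 78 bp
Sorted largest to smallest: 78, 75, 42, 36 bp.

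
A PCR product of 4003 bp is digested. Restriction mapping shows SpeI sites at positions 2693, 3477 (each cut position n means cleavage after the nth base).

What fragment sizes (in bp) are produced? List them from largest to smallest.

Linear molecule, 2 cuts → 3 fragments:
  2693 − 0 = 2693 bp
  3477 − 2693 = 784 bp
  4003 − 3477 = 526 bp
Sorted largest to smallest: 2693, 784, 526 bp.

2693, 784, 526 bp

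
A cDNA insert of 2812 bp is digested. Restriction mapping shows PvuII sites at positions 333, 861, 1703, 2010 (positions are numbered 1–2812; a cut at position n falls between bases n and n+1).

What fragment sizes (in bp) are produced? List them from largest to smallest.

Linear molecule, 4 cuts → 5 fragments:
  333 − 0 = 333 bp
  861 − 333 = 528 bp
  1703 − 861 = 842 bp
  2010 − 1703 = 307 bp
  2812 − 2010 = 802 bp
Sorted largest to smallest: 842, 802, 528, 333, 307 bp.

842, 802, 528, 333, 307 bp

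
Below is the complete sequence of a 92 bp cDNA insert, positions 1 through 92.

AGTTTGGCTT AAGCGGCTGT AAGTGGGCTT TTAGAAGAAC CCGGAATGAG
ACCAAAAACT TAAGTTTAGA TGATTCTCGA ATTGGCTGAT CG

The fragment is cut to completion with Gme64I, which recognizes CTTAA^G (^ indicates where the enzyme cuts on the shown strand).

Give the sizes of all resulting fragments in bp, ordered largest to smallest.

51, 29, 12 bp

Gme64I sites (CTTAAG) start at positions 8, 59.
Gme64I cuts after base 5 of each site (before the last base), so after positions 12, 63.
Linear molecule, 2 cuts → 3 fragments:
  1–12 → 12 bp
  13–63 → 51 bp
  64–92 → 29 bp
Sorted largest to smallest: 51, 29, 12 bp.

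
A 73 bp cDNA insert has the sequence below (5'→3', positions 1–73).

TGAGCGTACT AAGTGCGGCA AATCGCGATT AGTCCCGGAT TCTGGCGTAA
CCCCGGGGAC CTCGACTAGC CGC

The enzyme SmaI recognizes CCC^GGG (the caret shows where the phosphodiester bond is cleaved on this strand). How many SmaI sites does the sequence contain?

1

CCCGGG occurs starting at position 52.
SmaI cuts at 1 site.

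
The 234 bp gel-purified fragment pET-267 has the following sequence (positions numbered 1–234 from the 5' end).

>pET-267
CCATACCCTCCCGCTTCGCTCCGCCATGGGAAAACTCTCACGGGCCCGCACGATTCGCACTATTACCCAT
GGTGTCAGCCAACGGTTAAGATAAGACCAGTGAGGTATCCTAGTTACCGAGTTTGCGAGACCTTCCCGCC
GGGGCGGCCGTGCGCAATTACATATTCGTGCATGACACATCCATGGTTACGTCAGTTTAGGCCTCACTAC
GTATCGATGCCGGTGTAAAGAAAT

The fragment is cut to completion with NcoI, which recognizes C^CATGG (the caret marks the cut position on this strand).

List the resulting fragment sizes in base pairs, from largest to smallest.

114, 53, 43, 24 bp

NcoI sites (CCATGG) start at positions 24, 67, 181.
NcoI cuts after the first base of each site, so after positions 24, 67, 181.
Linear molecule, 3 cuts → 4 fragments:
  1–24 → 24 bp
  25–67 → 43 bp
  68–181 → 114 bp
  182–234 → 53 bp
Sorted largest to smallest: 114, 53, 43, 24 bp.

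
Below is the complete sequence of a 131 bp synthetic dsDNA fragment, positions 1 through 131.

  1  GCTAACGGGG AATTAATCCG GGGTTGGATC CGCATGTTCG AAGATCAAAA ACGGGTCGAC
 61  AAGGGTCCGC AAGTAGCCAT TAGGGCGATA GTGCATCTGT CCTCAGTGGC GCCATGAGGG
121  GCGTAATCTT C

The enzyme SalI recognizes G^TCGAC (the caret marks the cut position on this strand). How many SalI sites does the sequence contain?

GTCGAC occurs starting at position 55.
SalI cuts at 1 site.

1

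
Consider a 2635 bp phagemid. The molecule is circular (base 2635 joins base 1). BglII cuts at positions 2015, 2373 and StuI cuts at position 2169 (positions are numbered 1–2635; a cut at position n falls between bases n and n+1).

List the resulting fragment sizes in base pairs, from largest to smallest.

Combined cut positions (sorted): 2015, 2169, 2373.
Circular molecule, 3 cuts → 3 fragments:
  2169 − 2015 = 154 bp
  2373 − 2169 = 204 bp
  wrap: 2635 − 2373 + 2015 = 2277 bp
Sorted largest to smallest: 2277, 204, 154 bp.

2277, 204, 154 bp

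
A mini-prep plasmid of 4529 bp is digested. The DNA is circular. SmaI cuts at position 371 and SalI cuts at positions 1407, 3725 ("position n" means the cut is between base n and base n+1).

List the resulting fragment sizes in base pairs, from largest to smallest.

2318, 1175, 1036 bp

Combined cut positions (sorted): 371, 1407, 3725.
Circular molecule, 3 cuts → 3 fragments:
  1407 − 371 = 1036 bp
  3725 − 1407 = 2318 bp
  wrap: 4529 − 3725 + 371 = 1175 bp
Sorted largest to smallest: 2318, 1175, 1036 bp.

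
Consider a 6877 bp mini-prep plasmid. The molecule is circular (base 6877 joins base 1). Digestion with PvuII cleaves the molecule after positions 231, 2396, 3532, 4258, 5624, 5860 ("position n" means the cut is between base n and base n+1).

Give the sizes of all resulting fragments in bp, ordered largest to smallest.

2165, 1366, 1248, 1136, 726, 236 bp

Circular molecule, 6 cuts → 6 fragments:
  2396 − 231 = 2165 bp
  3532 − 2396 = 1136 bp
  4258 − 3532 = 726 bp
  5624 − 4258 = 1366 bp
  5860 − 5624 = 236 bp
  wrap: 6877 − 5860 + 231 = 1248 bp
Sorted largest to smallest: 2165, 1366, 1248, 1136, 726, 236 bp.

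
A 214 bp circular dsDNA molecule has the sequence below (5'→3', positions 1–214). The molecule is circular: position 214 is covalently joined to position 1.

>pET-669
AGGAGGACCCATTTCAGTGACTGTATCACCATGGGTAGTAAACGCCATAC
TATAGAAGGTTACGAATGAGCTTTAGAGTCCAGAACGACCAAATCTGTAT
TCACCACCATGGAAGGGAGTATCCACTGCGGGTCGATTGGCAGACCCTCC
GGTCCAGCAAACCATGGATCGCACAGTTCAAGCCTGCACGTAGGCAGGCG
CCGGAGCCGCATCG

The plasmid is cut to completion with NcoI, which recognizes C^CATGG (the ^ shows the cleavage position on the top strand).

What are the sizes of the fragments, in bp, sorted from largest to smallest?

NcoI sites (CCATGG) start at positions 29, 107, 162.
NcoI cuts after the first base of each site, so after positions 29, 107, 162.
Circular molecule, 3 cuts → 3 fragments:
  30–107 → 78 bp
  108–162 → 55 bp
  163–214 then 1–29 → 52 + 29 = 81 bp
Sorted largest to smallest: 81, 78, 55 bp.

81, 78, 55 bp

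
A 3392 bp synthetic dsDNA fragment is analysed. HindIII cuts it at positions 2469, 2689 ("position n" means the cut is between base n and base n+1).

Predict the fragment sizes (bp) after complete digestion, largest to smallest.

2469, 703, 220 bp

Linear molecule, 2 cuts → 3 fragments:
  2469 − 0 = 2469 bp
  2689 − 2469 = 220 bp
  3392 − 2689 = 703 bp
Sorted largest to smallest: 2469, 703, 220 bp.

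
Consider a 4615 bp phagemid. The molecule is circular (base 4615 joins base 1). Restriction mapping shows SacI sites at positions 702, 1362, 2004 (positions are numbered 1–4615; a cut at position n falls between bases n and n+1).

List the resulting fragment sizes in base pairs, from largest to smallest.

Circular molecule, 3 cuts → 3 fragments:
  1362 − 702 = 660 bp
  2004 − 1362 = 642 bp
  wrap: 4615 − 2004 + 702 = 3313 bp
Sorted largest to smallest: 3313, 660, 642 bp.

3313, 660, 642 bp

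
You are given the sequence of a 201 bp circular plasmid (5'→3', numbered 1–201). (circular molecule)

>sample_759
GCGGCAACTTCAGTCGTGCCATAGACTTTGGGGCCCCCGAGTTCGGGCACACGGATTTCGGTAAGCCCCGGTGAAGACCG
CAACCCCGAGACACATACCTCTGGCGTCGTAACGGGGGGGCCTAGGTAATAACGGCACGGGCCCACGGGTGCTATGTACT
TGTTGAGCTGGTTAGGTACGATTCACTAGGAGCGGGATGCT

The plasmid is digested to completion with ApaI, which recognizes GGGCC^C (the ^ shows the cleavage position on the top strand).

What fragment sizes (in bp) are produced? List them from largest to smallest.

108, 93 bp

ApaI sites (GGGCCC) start at positions 31, 139.
ApaI cuts after base 5 of each site (before the last base), so after positions 35, 143.
Circular molecule, 2 cuts → 2 fragments:
  36–143 → 108 bp
  144–201 then 1–35 → 58 + 35 = 93 bp
Sorted largest to smallest: 108, 93 bp.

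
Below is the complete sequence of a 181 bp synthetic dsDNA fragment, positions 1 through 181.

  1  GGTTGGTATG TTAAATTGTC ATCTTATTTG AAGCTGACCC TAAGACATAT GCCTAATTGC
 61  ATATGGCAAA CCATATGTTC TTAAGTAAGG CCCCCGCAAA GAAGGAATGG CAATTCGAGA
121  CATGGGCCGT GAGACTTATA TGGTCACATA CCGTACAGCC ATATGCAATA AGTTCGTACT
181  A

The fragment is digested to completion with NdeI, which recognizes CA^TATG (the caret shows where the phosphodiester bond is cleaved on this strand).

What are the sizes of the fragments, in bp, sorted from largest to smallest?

88, 47, 20, 14, 12 bp

NdeI sites (CATATG) start at positions 46, 60, 72, 160.
NdeI cuts after base 2 of each site, so after positions 47, 61, 73, 161.
Linear molecule, 4 cuts → 5 fragments:
  1–47 → 47 bp
  48–61 → 14 bp
  62–73 → 12 bp
  74–161 → 88 bp
  162–181 → 20 bp
Sorted largest to smallest: 88, 47, 20, 14, 12 bp.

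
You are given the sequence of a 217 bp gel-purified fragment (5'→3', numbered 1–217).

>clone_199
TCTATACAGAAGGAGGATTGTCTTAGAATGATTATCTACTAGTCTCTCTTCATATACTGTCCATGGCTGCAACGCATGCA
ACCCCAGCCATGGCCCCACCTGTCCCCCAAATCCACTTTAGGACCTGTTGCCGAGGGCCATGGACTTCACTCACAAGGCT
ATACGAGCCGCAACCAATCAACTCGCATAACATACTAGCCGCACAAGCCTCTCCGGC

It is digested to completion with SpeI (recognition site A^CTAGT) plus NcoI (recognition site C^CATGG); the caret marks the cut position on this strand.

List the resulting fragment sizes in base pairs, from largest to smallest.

The SpeI site (ACTAGT) starts at position 38.
SpeI cuts after the first base of each site, so after position 38.
NcoI sites (CCATGG) start at positions 61, 88, 138.
NcoI cuts after the first base of each site, so after positions 61, 88, 138.
Combined cut positions: 38, 61, 88, 138.
Linear molecule, 4 cuts → 5 fragments:
  1–38 → 38 bp
  39–61 → 23 bp
  62–88 → 27 bp
  89–138 → 50 bp
  139–217 → 79 bp
Sorted largest to smallest: 79, 50, 38, 27, 23 bp.

79, 50, 38, 27, 23 bp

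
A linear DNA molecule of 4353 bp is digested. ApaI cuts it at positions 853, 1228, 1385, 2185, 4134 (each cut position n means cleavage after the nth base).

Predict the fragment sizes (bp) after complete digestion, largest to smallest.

1949, 853, 800, 375, 219, 157 bp

Linear molecule, 5 cuts → 6 fragments:
  853 − 0 = 853 bp
  1228 − 853 = 375 bp
  1385 − 1228 = 157 bp
  2185 − 1385 = 800 bp
  4134 − 2185 = 1949 bp
  4353 − 4134 = 219 bp
Sorted largest to smallest: 1949, 853, 800, 375, 219, 157 bp.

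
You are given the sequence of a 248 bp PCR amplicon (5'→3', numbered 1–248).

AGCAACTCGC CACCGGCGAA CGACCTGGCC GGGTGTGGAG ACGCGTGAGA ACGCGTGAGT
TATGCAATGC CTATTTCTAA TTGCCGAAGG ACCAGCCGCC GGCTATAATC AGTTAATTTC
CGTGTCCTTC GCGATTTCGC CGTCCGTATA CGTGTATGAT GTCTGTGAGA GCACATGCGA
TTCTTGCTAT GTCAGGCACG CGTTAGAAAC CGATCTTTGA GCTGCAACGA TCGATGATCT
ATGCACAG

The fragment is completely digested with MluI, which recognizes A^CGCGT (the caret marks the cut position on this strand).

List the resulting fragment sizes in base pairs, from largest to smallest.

147, 50, 41, 10 bp

MluI sites (ACGCGT) start at positions 41, 51, 198.
MluI cuts after the first base of each site, so after positions 41, 51, 198.
Linear molecule, 3 cuts → 4 fragments:
  1–41 → 41 bp
  42–51 → 10 bp
  52–198 → 147 bp
  199–248 → 50 bp
Sorted largest to smallest: 147, 50, 41, 10 bp.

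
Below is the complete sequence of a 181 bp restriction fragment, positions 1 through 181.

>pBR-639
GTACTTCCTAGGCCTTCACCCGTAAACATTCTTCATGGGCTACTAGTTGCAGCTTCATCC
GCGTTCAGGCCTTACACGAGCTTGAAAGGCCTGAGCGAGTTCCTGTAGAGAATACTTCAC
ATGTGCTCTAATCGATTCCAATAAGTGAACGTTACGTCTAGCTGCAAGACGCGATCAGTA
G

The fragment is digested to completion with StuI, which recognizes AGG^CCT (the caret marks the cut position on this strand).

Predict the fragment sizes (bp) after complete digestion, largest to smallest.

StuI sites (AGGCCT) start at positions 10, 67, 87.
StuI cuts after base 3 of each site, so after positions 12, 69, 89.
Linear molecule, 3 cuts → 4 fragments:
  1–12 → 12 bp
  13–69 → 57 bp
  70–89 → 20 bp
  90–181 → 92 bp
Sorted largest to smallest: 92, 57, 20, 12 bp.

92, 57, 20, 12 bp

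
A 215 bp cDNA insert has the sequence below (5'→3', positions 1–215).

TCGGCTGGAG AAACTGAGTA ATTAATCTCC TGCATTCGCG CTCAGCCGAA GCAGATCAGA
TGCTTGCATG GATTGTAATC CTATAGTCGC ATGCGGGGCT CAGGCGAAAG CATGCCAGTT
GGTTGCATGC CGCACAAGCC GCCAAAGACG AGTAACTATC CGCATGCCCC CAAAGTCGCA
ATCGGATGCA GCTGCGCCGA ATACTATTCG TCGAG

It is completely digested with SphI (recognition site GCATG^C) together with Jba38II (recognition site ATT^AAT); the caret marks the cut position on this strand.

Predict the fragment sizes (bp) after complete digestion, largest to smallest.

70, 49, 37, 23, 21, 15 bp

SphI sites (GCATGC) start at positions 89, 110, 125, 162.
SphI cuts after base 5 of each site (before the last base), so after positions 93, 114, 129, 166.
The Jba38II site (ATTAAT) starts at position 21.
Jba38II cuts after base 3 of each site, so after position 23.
Combined cut positions: 23, 93, 114, 129, 166.
Linear molecule, 5 cuts → 6 fragments:
  1–23 → 23 bp
  24–93 → 70 bp
  94–114 → 21 bp
  115–129 → 15 bp
  130–166 → 37 bp
  167–215 → 49 bp
Sorted largest to smallest: 70, 49, 37, 23, 21, 15 bp.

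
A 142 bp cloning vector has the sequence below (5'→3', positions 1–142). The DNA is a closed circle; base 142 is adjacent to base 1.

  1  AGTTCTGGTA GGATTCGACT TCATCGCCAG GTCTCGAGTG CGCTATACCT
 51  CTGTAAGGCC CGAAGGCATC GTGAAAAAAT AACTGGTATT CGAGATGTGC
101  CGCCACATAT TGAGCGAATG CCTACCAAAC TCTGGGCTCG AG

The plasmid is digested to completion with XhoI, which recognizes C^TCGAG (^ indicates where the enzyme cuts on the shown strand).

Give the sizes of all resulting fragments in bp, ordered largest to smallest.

104, 38 bp

XhoI sites (CTCGAG) start at positions 33, 137.
XhoI cuts after the first base of each site, so after positions 33, 137.
Circular molecule, 2 cuts → 2 fragments:
  34–137 → 104 bp
  138–142 then 1–33 → 5 + 33 = 38 bp
Sorted largest to smallest: 104, 38 bp.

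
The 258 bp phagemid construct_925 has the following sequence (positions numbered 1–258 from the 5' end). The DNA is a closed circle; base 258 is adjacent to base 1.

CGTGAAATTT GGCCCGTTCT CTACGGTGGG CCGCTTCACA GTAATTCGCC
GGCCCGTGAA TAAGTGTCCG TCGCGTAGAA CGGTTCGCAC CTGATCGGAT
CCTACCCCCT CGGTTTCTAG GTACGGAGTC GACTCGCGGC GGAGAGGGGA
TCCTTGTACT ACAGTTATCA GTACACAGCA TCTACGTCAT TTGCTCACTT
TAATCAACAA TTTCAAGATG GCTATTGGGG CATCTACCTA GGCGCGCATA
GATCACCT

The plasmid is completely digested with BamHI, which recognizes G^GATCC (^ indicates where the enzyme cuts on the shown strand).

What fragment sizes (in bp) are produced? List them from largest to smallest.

BamHI sites (GGATCC) start at positions 97, 148.
BamHI cuts after the first base of each site, so after positions 97, 148.
Circular molecule, 2 cuts → 2 fragments:
  98–148 → 51 bp
  149–258 then 1–97 → 110 + 97 = 207 bp
Sorted largest to smallest: 207, 51 bp.

207, 51 bp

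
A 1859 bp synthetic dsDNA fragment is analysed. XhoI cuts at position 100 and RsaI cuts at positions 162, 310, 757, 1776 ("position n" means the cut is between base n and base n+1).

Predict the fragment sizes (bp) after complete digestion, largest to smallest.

Combined cut positions (sorted): 100, 162, 310, 757, 1776.
Linear molecule, 5 cuts → 6 fragments:
  100 − 0 = 100 bp
  162 − 100 = 62 bp
  310 − 162 = 148 bp
  757 − 310 = 447 bp
  1776 − 757 = 1019 bp
  1859 − 1776 = 83 bp
Sorted largest to smallest: 1019, 447, 148, 100, 83, 62 bp.

1019, 447, 148, 100, 83, 62 bp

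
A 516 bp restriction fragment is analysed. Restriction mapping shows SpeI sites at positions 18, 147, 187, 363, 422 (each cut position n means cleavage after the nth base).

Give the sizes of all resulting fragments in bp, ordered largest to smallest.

Linear molecule, 5 cuts → 6 fragments:
  18 − 0 = 18 bp
  147 − 18 = 129 bp
  187 − 147 = 40 bp
  363 − 187 = 176 bp
  422 − 363 = 59 bp
  516 − 422 = 94 bp
Sorted largest to smallest: 176, 129, 94, 59, 40, 18 bp.

176, 129, 94, 59, 40, 18 bp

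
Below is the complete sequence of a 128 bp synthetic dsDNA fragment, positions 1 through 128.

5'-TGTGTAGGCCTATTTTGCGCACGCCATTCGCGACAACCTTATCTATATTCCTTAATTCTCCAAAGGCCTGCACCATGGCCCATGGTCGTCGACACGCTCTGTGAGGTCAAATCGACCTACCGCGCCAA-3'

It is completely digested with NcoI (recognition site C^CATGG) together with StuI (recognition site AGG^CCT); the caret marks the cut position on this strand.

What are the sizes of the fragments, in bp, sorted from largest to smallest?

NcoI sites (CCATGG) start at positions 73, 80.
NcoI cuts after the first base of each site, so after positions 73, 80.
StuI sites (AGGCCT) start at positions 6, 64.
StuI cuts after base 3 of each site, so after positions 8, 66.
Combined cut positions: 8, 66, 73, 80.
Linear molecule, 4 cuts → 5 fragments:
  1–8 → 8 bp
  9–66 → 58 bp
  67–73 → 7 bp
  74–80 → 7 bp
  81–128 → 48 bp
Sorted largest to smallest: 58, 48, 8, 7, 7 bp.

58, 48, 8, 7, 7 bp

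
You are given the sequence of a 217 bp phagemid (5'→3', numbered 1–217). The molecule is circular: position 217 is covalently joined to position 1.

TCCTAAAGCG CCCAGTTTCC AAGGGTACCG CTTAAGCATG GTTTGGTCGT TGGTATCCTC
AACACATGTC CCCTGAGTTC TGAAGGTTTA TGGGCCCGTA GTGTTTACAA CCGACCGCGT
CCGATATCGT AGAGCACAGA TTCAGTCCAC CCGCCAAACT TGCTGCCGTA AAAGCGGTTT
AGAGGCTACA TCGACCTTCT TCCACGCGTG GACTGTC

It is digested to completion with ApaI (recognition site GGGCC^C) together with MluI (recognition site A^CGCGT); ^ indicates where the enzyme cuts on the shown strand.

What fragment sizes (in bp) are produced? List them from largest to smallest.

The ApaI site (GGGCCC) starts at position 92.
ApaI cuts after base 5 of each site (before the last base), so after position 96.
The MluI site (ACGCGT) starts at position 204.
MluI cuts after the first base of each site, so after position 204.
Combined cut positions: 96, 204.
Circular molecule, 2 cuts → 2 fragments:
  97–204 → 108 bp
  205–217 then 1–96 → 13 + 96 = 109 bp
Sorted largest to smallest: 109, 108 bp.

109, 108 bp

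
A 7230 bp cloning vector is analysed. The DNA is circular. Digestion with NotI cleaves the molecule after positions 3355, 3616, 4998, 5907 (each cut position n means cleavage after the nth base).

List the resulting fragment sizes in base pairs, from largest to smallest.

Circular molecule, 4 cuts → 4 fragments:
  3616 − 3355 = 261 bp
  4998 − 3616 = 1382 bp
  5907 − 4998 = 909 bp
  wrap: 7230 − 5907 + 3355 = 4678 bp
Sorted largest to smallest: 4678, 1382, 909, 261 bp.

4678, 1382, 909, 261 bp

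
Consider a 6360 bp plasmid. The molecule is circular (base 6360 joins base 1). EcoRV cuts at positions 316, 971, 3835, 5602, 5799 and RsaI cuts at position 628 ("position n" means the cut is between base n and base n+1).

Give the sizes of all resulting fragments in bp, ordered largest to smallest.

Combined cut positions (sorted): 316, 628, 971, 3835, 5602, 5799.
Circular molecule, 6 cuts → 6 fragments:
  628 − 316 = 312 bp
  971 − 628 = 343 bp
  3835 − 971 = 2864 bp
  5602 − 3835 = 1767 bp
  5799 − 5602 = 197 bp
  wrap: 6360 − 5799 + 316 = 877 bp
Sorted largest to smallest: 2864, 1767, 877, 343, 312, 197 bp.

2864, 1767, 877, 343, 312, 197 bp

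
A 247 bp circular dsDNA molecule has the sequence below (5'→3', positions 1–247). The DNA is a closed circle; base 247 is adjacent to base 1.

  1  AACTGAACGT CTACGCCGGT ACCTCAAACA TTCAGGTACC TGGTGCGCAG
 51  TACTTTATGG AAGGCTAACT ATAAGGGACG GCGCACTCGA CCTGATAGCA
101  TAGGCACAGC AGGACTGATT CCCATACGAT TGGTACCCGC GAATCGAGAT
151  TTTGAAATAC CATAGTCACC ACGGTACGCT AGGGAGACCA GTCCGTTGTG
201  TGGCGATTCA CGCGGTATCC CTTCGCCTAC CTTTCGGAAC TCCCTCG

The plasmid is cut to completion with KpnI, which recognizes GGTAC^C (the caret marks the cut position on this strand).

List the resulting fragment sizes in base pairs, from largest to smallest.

133, 97, 17 bp

KpnI sites (GGTACC) start at positions 18, 35, 132.
KpnI cuts after base 5 of each site (before the last base), so after positions 22, 39, 136.
Circular molecule, 3 cuts → 3 fragments:
  23–39 → 17 bp
  40–136 → 97 bp
  137–247 then 1–22 → 111 + 22 = 133 bp
Sorted largest to smallest: 133, 97, 17 bp.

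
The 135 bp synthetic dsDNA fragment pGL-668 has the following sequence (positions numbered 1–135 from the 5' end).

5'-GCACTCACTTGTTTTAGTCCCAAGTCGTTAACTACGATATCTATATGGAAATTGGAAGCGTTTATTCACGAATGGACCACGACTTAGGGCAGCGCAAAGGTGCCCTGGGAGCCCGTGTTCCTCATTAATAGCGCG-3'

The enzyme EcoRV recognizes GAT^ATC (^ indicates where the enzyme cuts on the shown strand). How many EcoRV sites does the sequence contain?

GATATC occurs starting at position 36.
EcoRV cuts at 1 site.

1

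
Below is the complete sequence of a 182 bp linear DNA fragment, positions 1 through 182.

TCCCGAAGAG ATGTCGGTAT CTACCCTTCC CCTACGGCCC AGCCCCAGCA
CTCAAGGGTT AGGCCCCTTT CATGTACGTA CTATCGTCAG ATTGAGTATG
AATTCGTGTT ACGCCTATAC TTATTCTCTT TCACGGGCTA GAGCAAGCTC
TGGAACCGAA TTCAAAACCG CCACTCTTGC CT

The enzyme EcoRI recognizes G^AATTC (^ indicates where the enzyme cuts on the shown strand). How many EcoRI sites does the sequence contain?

GAATTC occurs starting at positions 100, 158.
EcoRI cuts at 2 sites.

2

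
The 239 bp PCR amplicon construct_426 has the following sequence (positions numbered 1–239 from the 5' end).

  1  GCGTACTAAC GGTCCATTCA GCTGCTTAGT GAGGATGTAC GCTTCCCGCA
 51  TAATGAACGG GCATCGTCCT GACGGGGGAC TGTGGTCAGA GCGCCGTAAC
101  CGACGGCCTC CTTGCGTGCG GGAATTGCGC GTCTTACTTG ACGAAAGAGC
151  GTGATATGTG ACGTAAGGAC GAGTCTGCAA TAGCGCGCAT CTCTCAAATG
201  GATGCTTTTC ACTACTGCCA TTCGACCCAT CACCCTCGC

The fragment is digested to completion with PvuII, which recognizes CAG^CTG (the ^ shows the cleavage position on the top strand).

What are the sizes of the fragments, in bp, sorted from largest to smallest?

The PvuII site (CAGCTG) starts at position 19.
PvuII cuts after base 3 of each site, so after position 21.
Linear molecule, 1 cut → 2 fragments:
  1–21 → 21 bp
  22–239 → 218 bp
Sorted largest to smallest: 218, 21 bp.

218, 21 bp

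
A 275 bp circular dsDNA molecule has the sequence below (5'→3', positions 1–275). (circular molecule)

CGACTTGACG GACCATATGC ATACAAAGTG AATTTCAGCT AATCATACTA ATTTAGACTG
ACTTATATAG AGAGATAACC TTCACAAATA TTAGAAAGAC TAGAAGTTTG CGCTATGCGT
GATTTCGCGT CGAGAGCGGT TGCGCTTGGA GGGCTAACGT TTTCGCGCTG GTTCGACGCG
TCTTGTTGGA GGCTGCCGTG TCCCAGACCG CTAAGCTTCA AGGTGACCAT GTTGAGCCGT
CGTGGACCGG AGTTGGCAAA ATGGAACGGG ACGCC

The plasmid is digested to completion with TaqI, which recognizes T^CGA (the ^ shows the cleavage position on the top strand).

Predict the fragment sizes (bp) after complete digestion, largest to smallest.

TaqI sites (TCGA) start at positions 130, 173.
TaqI cuts after the first base of each site, so after positions 130, 173.
Circular molecule, 2 cuts → 2 fragments:
  131–173 → 43 bp
  174–275 then 1–130 → 102 + 130 = 232 bp
Sorted largest to smallest: 232, 43 bp.

232, 43 bp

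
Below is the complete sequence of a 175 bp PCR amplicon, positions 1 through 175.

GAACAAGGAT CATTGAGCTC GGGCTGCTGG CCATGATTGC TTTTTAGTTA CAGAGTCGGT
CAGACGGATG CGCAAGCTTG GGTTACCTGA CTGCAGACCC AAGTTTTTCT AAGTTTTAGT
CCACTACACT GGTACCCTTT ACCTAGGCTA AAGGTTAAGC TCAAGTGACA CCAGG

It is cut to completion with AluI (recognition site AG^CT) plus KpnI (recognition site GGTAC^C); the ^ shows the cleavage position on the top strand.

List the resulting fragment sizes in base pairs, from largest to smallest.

AluI sites (AGCT) start at positions 16, 75, 158.
AluI cuts after base 2 of each site, so after positions 17, 76, 159.
The KpnI site (GGTACC) starts at position 131.
KpnI cuts after base 5 of each site (before the last base), so after position 135.
Combined cut positions: 17, 76, 135, 159.
Linear molecule, 4 cuts → 5 fragments:
  1–17 → 17 bp
  18–76 → 59 bp
  77–135 → 59 bp
  136–159 → 24 bp
  160–175 → 16 bp
Sorted largest to smallest: 59, 59, 24, 17, 16 bp.

59, 59, 24, 17, 16 bp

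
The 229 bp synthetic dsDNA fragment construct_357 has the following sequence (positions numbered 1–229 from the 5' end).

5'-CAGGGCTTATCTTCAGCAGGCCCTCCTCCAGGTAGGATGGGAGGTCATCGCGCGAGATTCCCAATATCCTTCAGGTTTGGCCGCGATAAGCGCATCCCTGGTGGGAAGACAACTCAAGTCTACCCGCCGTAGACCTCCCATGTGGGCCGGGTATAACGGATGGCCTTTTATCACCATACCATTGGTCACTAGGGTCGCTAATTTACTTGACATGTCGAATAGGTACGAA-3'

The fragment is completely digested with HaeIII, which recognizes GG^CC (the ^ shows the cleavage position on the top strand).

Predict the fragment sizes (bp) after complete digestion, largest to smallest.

66, 66, 60, 20, 17 bp

HaeIII sites (GGCC) start at positions 19, 79, 145, 162.
HaeIII cuts after base 2 of each site, so after positions 20, 80, 146, 163.
Linear molecule, 4 cuts → 5 fragments:
  1–20 → 20 bp
  21–80 → 60 bp
  81–146 → 66 bp
  147–163 → 17 bp
  164–229 → 66 bp
Sorted largest to smallest: 66, 66, 60, 20, 17 bp.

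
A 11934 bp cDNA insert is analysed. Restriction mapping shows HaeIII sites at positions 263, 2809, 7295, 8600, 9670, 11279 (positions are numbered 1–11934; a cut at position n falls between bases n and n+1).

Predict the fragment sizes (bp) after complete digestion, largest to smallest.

4486, 2546, 1609, 1305, 1070, 655, 263 bp

Linear molecule, 6 cuts → 7 fragments:
  263 − 0 = 263 bp
  2809 − 263 = 2546 bp
  7295 − 2809 = 4486 bp
  8600 − 7295 = 1305 bp
  9670 − 8600 = 1070 bp
  11279 − 9670 = 1609 bp
  11934 − 11279 = 655 bp
Sorted largest to smallest: 4486, 2546, 1609, 1305, 1070, 655, 263 bp.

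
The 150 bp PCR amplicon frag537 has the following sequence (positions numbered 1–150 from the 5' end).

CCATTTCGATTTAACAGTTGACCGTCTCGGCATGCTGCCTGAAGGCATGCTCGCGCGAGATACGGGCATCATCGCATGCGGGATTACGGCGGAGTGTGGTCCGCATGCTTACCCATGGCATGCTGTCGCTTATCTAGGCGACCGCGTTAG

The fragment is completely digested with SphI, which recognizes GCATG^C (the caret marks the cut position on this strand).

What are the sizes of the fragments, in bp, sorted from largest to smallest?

34, 29, 29, 28, 15, 15 bp

SphI sites (GCATGC) start at positions 30, 45, 74, 103, 118.
SphI cuts after base 5 of each site (before the last base), so after positions 34, 49, 78, 107, 122.
Linear molecule, 5 cuts → 6 fragments:
  1–34 → 34 bp
  35–49 → 15 bp
  50–78 → 29 bp
  79–107 → 29 bp
  108–122 → 15 bp
  123–150 → 28 bp
Sorted largest to smallest: 34, 29, 29, 28, 15, 15 bp.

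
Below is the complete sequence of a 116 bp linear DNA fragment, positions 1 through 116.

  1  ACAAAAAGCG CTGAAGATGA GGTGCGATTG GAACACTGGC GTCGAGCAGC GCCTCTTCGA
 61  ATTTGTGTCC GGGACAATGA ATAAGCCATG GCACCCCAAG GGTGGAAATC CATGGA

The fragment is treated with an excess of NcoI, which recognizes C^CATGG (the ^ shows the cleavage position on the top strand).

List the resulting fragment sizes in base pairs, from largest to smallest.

NcoI sites (CCATGG) start at positions 86, 110.
NcoI cuts after the first base of each site, so after positions 86, 110.
Linear molecule, 2 cuts → 3 fragments:
  1–86 → 86 bp
  87–110 → 24 bp
  111–116 → 6 bp
Sorted largest to smallest: 86, 24, 6 bp.

86, 24, 6 bp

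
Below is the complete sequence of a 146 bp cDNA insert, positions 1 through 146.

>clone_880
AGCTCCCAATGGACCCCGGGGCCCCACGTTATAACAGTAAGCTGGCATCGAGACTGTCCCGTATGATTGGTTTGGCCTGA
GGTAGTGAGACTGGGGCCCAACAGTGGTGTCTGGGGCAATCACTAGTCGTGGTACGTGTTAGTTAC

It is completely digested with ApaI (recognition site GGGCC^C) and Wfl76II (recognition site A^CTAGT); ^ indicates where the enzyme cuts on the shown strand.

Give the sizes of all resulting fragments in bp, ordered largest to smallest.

75, 24, 24, 23 bp

ApaI sites (GGGCCC) start at positions 19, 94.
ApaI cuts after base 5 of each site (before the last base), so after positions 23, 98.
The Wfl76II site (ACTAGT) starts at position 122.
Wfl76II cuts after the first base of each site, so after position 122.
Combined cut positions: 23, 98, 122.
Linear molecule, 3 cuts → 4 fragments:
  1–23 → 23 bp
  24–98 → 75 bp
  99–122 → 24 bp
  123–146 → 24 bp
Sorted largest to smallest: 75, 24, 24, 23 bp.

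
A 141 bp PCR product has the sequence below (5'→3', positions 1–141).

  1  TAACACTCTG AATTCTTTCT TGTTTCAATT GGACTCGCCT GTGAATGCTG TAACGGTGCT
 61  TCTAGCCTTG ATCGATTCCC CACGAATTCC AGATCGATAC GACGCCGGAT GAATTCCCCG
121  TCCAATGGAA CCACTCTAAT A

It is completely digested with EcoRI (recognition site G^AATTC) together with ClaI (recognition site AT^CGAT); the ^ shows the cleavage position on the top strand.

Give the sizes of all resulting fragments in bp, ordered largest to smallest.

62, 30, 17, 12, 10, 10 bp

EcoRI sites (GAATTC) start at positions 10, 84, 111.
EcoRI cuts after the first base of each site, so after positions 10, 84, 111.
ClaI sites (ATCGAT) start at positions 71, 93.
ClaI cuts after base 2 of each site, so after positions 72, 94.
Combined cut positions: 10, 72, 84, 94, 111.
Linear molecule, 5 cuts → 6 fragments:
  1–10 → 10 bp
  11–72 → 62 bp
  73–84 → 12 bp
  85–94 → 10 bp
  95–111 → 17 bp
  112–141 → 30 bp
Sorted largest to smallest: 62, 30, 17, 12, 10, 10 bp.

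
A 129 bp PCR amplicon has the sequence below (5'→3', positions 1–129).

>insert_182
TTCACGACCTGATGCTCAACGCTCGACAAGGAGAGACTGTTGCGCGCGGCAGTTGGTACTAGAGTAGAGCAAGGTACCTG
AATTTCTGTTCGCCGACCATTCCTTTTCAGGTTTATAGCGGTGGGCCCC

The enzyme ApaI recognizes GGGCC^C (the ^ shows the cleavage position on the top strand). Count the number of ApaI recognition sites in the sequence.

GGGCCC occurs starting at position 123.
ApaI cuts at 1 site.

1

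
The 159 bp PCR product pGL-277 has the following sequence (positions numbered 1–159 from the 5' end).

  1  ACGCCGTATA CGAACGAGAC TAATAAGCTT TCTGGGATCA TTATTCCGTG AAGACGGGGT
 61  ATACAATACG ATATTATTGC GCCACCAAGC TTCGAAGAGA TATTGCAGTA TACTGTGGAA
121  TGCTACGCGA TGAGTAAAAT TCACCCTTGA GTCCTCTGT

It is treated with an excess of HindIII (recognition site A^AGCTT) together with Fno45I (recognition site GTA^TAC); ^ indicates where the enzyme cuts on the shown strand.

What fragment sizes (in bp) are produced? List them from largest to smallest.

49, 36, 26, 23, 17, 8 bp

HindIII sites (AAGCTT) start at positions 25, 87.
HindIII cuts after the first base of each site, so after positions 25, 87.
Fno45I sites (GTATAC) start at positions 6, 59, 108.
Fno45I cuts after base 3 of each site, so after positions 8, 61, 110.
Combined cut positions: 8, 25, 61, 87, 110.
Linear molecule, 5 cuts → 6 fragments:
  1–8 → 8 bp
  9–25 → 17 bp
  26–61 → 36 bp
  62–87 → 26 bp
  88–110 → 23 bp
  111–159 → 49 bp
Sorted largest to smallest: 49, 36, 26, 23, 17, 8 bp.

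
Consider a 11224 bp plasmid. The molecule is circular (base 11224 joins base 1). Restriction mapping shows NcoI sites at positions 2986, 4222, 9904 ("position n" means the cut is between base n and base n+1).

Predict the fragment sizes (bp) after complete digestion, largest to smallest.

5682, 4306, 1236 bp

Circular molecule, 3 cuts → 3 fragments:
  4222 − 2986 = 1236 bp
  9904 − 4222 = 5682 bp
  wrap: 11224 − 9904 + 2986 = 4306 bp
Sorted largest to smallest: 5682, 4306, 1236 bp.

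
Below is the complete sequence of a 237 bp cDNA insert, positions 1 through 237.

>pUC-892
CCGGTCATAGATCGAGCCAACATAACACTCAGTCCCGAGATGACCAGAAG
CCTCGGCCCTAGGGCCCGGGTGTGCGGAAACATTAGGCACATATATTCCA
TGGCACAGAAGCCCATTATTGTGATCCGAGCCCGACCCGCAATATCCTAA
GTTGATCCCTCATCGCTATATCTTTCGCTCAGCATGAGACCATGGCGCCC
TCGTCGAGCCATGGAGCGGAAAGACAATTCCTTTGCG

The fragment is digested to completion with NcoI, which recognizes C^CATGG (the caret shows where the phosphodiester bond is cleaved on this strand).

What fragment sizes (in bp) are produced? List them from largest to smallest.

NcoI sites (CCATGG) start at positions 98, 190, 209.
NcoI cuts after the first base of each site, so after positions 98, 190, 209.
Linear molecule, 3 cuts → 4 fragments:
  1–98 → 98 bp
  99–190 → 92 bp
  191–209 → 19 bp
  210–237 → 28 bp
Sorted largest to smallest: 98, 92, 28, 19 bp.

98, 92, 28, 19 bp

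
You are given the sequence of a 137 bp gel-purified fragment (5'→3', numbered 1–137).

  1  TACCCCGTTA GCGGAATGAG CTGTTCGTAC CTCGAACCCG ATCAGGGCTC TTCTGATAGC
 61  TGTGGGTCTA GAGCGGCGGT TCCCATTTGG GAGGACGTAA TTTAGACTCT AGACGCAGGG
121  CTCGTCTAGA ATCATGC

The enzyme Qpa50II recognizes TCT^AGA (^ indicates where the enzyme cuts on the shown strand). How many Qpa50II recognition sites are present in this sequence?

TCTAGA occurs starting at positions 67, 108, 125.
Qpa50II cuts at 3 sites.

3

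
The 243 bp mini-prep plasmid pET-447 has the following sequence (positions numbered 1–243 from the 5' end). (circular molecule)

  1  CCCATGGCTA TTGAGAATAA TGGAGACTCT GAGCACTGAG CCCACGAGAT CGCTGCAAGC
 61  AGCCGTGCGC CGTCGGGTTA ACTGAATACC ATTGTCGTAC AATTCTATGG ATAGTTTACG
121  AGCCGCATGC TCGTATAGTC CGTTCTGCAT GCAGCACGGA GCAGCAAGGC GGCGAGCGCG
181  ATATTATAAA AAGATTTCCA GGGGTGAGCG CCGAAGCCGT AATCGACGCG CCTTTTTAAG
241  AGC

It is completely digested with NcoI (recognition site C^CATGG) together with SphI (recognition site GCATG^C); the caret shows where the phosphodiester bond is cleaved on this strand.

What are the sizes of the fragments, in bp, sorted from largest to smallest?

127, 94, 22 bp

The NcoI site (CCATGG) starts at position 2.
NcoI cuts after the first base of each site, so after position 2.
SphI sites (GCATGC) start at positions 125, 147.
SphI cuts after base 5 of each site (before the last base), so after positions 129, 151.
Combined cut positions: 2, 129, 151.
Circular molecule, 3 cuts → 3 fragments:
  3–129 → 127 bp
  130–151 → 22 bp
  152–243 then 1–2 → 92 + 2 = 94 bp
Sorted largest to smallest: 127, 94, 22 bp.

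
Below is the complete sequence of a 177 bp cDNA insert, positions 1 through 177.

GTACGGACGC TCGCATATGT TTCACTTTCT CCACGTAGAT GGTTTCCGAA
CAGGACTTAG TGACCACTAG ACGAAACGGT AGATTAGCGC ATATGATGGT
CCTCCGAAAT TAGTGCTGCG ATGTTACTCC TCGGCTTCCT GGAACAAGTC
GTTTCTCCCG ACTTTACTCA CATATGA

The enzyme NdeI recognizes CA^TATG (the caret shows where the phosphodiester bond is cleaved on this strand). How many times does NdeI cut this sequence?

CATATG occurs starting at positions 14, 90, 171.
NdeI cuts at 3 sites.

3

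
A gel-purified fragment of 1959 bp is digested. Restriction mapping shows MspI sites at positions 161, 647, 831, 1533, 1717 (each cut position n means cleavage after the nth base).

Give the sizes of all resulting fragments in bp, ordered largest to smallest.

Linear molecule, 5 cuts → 6 fragments:
  161 − 0 = 161 bp
  647 − 161 = 486 bp
  831 − 647 = 184 bp
  1533 − 831 = 702 bp
  1717 − 1533 = 184 bp
  1959 − 1717 = 242 bp
Sorted largest to smallest: 702, 486, 242, 184, 184, 161 bp.

702, 486, 242, 184, 184, 161 bp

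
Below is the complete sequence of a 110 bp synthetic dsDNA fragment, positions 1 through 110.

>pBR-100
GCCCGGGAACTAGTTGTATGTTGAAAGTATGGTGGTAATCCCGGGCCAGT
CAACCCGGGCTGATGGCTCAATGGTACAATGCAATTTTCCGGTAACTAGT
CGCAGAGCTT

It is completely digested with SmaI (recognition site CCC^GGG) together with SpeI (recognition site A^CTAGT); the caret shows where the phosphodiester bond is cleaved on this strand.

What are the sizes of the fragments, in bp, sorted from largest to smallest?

SmaI sites (CCCGGG) start at positions 2, 40, 54.
SmaI cuts after base 3 of each site, so after positions 4, 42, 56.
SpeI sites (ACTAGT) start at positions 9, 95.
SpeI cuts after the first base of each site, so after positions 9, 95.
Combined cut positions: 4, 9, 42, 56, 95.
Linear molecule, 5 cuts → 6 fragments:
  1–4 → 4 bp
  5–9 → 5 bp
  10–42 → 33 bp
  43–56 → 14 bp
  57–95 → 39 bp
  96–110 → 15 bp
Sorted largest to smallest: 39, 33, 15, 14, 5, 4 bp.

39, 33, 15, 14, 5, 4 bp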